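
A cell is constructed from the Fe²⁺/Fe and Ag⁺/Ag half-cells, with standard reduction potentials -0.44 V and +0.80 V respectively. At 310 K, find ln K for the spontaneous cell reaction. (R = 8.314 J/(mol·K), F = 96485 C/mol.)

E°_cell = +0.80 − (-0.44) = 1.24 V, with n = 2 electrons transferred.
At equilibrium E = 0, so the Nernst equation gives ln K = nFE°/RT = (2)(96485)(1.24)/((8.314)(310)) = 92.84.

ln K = 92.8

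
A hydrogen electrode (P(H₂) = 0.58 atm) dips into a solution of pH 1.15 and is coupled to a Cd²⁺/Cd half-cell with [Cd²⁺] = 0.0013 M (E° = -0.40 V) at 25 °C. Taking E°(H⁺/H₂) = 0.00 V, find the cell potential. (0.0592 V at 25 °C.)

The hydrogen couple is the cathode, so E°_cell = 0.40 V; n = 2.
[H⁺] = 10^(−1.15) = 0.071 M, and Q = [Cd²⁺]·P(H₂) / [H⁺]^2 = 0.150.
E = E° − (0.0592/2) log Q = 0.40 − (0.0592/2)(-0.823) = 0.424 V.

0.42 V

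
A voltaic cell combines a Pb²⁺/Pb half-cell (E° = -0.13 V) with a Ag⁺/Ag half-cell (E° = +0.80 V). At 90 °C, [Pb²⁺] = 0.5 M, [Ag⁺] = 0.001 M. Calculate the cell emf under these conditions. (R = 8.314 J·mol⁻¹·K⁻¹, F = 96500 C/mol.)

The Ag⁺/Ag couple has the higher reduction potential and acts as the cathode, so E°_cell = +0.80 − (-0.13) = 0.93 V.
Balancing electrons gives n = 2; the reaction quotient is Q = [Pb²⁺]/[Ag⁺]^2 = 5 × 10^5.
E = E° − (RT/nF) ln Q = 0.93 − (8.314×363)/(2×96500) × (13.122) = 0.930 − 0.205 = 0.725 V.

0.725 V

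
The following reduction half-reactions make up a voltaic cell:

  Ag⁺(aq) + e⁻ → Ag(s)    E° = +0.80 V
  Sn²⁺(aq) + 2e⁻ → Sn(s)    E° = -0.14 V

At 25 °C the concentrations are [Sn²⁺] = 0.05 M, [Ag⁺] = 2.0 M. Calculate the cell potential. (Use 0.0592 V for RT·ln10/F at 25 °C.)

0.996 V

The Ag⁺/Ag couple has the higher reduction potential and acts as the cathode, so E°_cell = +0.80 − (-0.14) = 0.94 V.
Balancing electrons gives n = 2; the reaction quotient is Q = [Sn²⁺]/[Ag⁺]^2 = 0.0125.
At 25 °C, E = E° − (0.0592/n) log Q = 0.94 − (0.0592/2)(-1.903) = 0.940 + 0.056 = 0.996 V.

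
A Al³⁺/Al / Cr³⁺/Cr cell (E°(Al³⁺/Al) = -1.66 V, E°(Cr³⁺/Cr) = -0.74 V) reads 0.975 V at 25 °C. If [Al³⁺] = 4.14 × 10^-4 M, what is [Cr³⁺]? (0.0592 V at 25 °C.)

From the Nernst equation, log Q = n(E° − E)/0.0592 = 3(0.92 − 0.975)/0.0592 = -2.787, so Q = 0.00163.
With Q = [Al³⁺]/[Cr³⁺] and the known concentrations, [Cr³⁺] in the denominator gives [Cr³⁺] = 0.25 M.

0.25 M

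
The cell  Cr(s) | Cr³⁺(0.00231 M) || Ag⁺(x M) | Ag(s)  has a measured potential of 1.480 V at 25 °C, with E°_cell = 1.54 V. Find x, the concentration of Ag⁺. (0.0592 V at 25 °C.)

0.013 M

From the Nernst equation, log Q = n(E° − E)/0.0592 = 3(1.54 − 1.480)/0.0592 = 3.041, so Q = 1100.
With Q = [Cr³⁺]/[Ag⁺]^3 and the known concentrations, [Ag⁺]^3 in the denominator gives [Ag⁺] = 0.013 M.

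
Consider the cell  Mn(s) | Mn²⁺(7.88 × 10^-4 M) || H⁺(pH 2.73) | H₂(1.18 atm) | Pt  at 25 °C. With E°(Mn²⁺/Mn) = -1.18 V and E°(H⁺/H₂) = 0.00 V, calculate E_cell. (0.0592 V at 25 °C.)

The hydrogen couple is the cathode, so E°_cell = 1.18 V; n = 2.
[H⁺] = 10^(−2.73) = 0.0019 M, and Q = [Mn²⁺]·P(H₂) / [H⁺]^2 = 268.
E = E° − (0.0592/2) log Q = 1.18 − (0.0592/2)(2.428) = 1.108 V.

1.11 V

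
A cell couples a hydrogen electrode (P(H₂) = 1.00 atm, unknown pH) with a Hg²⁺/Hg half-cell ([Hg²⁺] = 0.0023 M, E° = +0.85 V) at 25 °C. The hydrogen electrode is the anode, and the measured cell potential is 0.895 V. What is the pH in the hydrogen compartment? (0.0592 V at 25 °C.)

pH = 2.08

E°_cell = 0.85 V and n = 2.
log Q = n(E° − E)/0.0592 = 2×(0.85 − 0.895)/0.0592 = -1.520.
With Q = [H⁺]^2 / ([Hg²⁺]·P(H₂)), solving for [H⁺] gives log[H⁺] = -2.079, so pH = 2.08.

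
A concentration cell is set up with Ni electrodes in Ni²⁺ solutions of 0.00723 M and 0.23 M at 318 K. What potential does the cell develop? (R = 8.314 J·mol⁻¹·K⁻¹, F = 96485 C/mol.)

0.047 V

Both half-cells are Ni²⁺/Ni, so E°_cell = 0. The concentrated side is the cathode; the cell reaction moves Ni²⁺ from high to low concentration with n = 2.
Q = [Ni²⁺]_dilute/[Ni²⁺]_conc = 0.00723/0.23 = 0.0314.
E = 0 − (RT/nF) ln Q = −((8.314×318)/(2×96485))(-3.460) = 0.0474 V.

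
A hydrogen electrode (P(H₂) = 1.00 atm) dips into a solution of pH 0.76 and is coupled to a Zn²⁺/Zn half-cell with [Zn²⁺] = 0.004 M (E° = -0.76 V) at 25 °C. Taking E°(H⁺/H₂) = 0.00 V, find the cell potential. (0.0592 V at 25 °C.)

0.79 V

The hydrogen couple is the cathode, so E°_cell = 0.76 V; n = 2.
[H⁺] = 10^(−0.76) = 0.17 M, and Q = [Zn²⁺]·P(H₂) / [H⁺]^2 = 0.132.
E = E° − (0.0592/2) log Q = 0.76 − (0.0592/2)(-0.878) = 0.786 V.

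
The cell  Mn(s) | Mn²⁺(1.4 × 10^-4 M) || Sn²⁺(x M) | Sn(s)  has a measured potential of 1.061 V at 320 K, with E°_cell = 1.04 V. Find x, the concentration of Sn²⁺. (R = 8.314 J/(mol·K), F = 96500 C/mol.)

6.4 × 10^-4 M

From the Nernst equation, ln Q = nF(E° − E)/RT = 2×96500×(1.04 − 1.061)/(8.314×320) = -1.523, so Q = 0.218.
With Q = [Mn²⁺]/[Sn²⁺] and the known concentrations, [Sn²⁺] in the denominator gives [Sn²⁺] = 6.4 × 10^-4 M.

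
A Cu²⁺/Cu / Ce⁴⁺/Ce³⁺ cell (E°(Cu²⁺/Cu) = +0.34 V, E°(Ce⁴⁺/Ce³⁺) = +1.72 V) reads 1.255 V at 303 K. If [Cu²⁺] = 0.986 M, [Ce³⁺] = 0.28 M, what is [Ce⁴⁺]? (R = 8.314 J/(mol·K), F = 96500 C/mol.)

0.0023 M

From the Nernst equation, ln Q = nF(E° − E)/RT = 2×96500×(1.38 − 1.255)/(8.314×303) = 9.577, so Q = 1.44 × 10^4.
With Q = [Cu²⁺]·[Ce³⁺]^2/[Ce⁴⁺]^2 and the known concentrations, [Ce⁴⁺]^2 in the denominator gives [Ce⁴⁺] = 0.0023 M.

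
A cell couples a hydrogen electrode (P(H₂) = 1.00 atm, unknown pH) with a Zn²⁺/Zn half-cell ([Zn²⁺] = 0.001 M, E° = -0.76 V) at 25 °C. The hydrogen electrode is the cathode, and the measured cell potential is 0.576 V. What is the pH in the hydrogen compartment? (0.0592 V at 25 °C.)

pH = 4.61

E°_cell = 0.76 V and n = 2.
log Q = n(E° − E)/0.0592 = 2×(0.76 − 0.576)/0.0592 = 6.216.
With Q = [Zn²⁺]·P(H₂) / [H⁺]^2, solving for [H⁺] gives log[H⁺] = -4.608, so pH = 4.61.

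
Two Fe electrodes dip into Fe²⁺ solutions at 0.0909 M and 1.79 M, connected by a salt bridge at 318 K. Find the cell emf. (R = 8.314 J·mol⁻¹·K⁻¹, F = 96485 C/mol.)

Both half-cells are Fe²⁺/Fe, so E°_cell = 0. The concentrated side is the cathode; the cell reaction moves Fe²⁺ from high to low concentration with n = 2.
Q = [Fe²⁺]_dilute/[Fe²⁺]_conc = 0.0909/1.79 = 0.0508.
E = 0 − (RT/nF) ln Q = −((8.314×318)/(2×96485))(-2.980) = 0.0408 V.

0.041 V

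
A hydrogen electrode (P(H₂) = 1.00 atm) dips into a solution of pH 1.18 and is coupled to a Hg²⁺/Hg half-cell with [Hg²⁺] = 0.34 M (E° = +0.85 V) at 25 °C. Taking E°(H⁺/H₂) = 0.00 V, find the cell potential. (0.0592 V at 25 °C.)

The Hg²⁺/Hg couple is the cathode, so E°_cell = 0.85 V; n = 2.
[H⁺] = 10^(−1.18) = 0.066 M, and Q = [H⁺]^2 / ([Hg²⁺]·P(H₂)) = 0.0128.
E = E° − (0.0592/2) log Q = 0.85 − (0.0592/2)(-1.891) = 0.906 V.

0.91 V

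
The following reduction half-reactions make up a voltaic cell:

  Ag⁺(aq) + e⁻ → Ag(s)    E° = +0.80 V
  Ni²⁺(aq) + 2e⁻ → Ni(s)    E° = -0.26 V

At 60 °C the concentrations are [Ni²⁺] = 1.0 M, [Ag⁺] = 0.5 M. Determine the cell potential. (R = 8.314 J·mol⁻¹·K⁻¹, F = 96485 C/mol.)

1.04 V

The Ag⁺/Ag couple has the higher reduction potential and acts as the cathode, so E°_cell = +0.80 − (-0.26) = 1.06 V.
Balancing electrons gives n = 2; the reaction quotient is Q = [Ni²⁺]/[Ag⁺]^2 = 4.00.
E = E° − (RT/nF) ln Q = 1.06 − (8.314×333)/(2×96485) × (1.386) = 1.060 − 0.020 = 1.040 V.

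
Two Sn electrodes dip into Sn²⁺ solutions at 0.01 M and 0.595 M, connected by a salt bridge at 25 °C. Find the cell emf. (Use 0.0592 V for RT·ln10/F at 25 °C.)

0.053 V

Both half-cells are Sn²⁺/Sn, so E°_cell = 0. The concentrated side is the cathode; the cell reaction moves Sn²⁺ from high to low concentration with n = 2.
Q = [Sn²⁺]_dilute/[Sn²⁺]_conc = 0.01/0.595 = 0.0168.
E = 0 − (0.0592/2) log Q = −(0.0592/2)(-1.775) = 0.0525 V.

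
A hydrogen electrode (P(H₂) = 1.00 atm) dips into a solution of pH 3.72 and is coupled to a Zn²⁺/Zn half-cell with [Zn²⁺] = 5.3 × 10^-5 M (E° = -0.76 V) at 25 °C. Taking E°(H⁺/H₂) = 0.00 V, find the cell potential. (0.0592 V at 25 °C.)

0.67 V

The hydrogen couple is the cathode, so E°_cell = 0.76 V; n = 2.
[H⁺] = 10^(−3.72) = 1.9 × 10^-4 M, and Q = [Zn²⁺]·P(H₂) / [H⁺]^2 = 1460.
E = E° − (0.0592/2) log Q = 0.76 − (0.0592/2)(3.164) = 0.666 V.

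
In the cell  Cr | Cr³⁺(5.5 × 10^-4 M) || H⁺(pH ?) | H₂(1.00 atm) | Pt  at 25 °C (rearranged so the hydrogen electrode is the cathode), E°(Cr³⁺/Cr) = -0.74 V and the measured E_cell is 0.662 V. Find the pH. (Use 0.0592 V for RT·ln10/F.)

pH = 2.40

E°_cell = 0.74 V and n = 6.
log Q = n(E° − E)/0.0592 = 6×(0.74 − 0.662)/0.0592 = 7.905.
With Q = [Cr³⁺]^2·P(H₂)^3 / [H⁺]^6, solving for [H⁺] gives log[H⁺] = -2.404, so pH = 2.40.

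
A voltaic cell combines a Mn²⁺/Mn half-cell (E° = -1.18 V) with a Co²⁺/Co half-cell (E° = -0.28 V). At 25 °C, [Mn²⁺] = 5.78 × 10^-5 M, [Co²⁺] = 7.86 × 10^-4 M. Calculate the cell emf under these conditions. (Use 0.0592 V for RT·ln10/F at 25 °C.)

The Co²⁺/Co couple has the higher reduction potential and acts as the cathode, so E°_cell = -0.28 − (-1.18) = 0.90 V.
Balancing electrons gives n = 2; the reaction quotient is Q = [Mn²⁺]/[Co²⁺] = 0.0735.
At 25 °C, E = E° − (0.0592/n) log Q = 0.90 − (0.0592/2)(-1.133) = 0.900 + 0.034 = 0.934 V.

0.934 V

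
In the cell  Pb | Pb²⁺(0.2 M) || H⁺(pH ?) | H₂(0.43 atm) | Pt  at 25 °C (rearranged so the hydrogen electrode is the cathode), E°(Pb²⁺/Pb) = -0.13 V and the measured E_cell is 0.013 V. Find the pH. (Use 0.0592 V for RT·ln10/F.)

pH = 2.51

E°_cell = 0.13 V and n = 2.
log Q = n(E° − E)/0.0592 = 2×(0.13 − 0.013)/0.0592 = 3.953.
With Q = [Pb²⁺]·P(H₂) / [H⁺]^2, solving for [H⁺] gives log[H⁺] = -2.509, so pH = 2.51.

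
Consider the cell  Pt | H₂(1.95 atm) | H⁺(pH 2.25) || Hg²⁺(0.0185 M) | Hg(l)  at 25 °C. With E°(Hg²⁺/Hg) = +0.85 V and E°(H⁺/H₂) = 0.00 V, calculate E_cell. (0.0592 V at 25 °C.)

The Hg²⁺/Hg couple is the cathode, so E°_cell = 0.85 V; n = 2.
[H⁺] = 10^(−2.25) = 0.0056 M, and Q = [H⁺]^2 / ([Hg²⁺]·P(H₂)) = 8.77 × 10^-4.
E = E° − (0.0592/2) log Q = 0.85 − (0.0592/2)(-3.057) = 0.940 V.

0.94 V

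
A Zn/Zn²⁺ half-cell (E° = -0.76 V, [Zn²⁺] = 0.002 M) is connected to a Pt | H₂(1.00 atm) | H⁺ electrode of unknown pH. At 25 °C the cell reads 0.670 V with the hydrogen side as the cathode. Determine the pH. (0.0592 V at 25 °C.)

E°_cell = 0.76 V and n = 2.
log Q = n(E° − E)/0.0592 = 2×(0.76 − 0.670)/0.0592 = 3.041.
With Q = [Zn²⁺]·P(H₂) / [H⁺]^2, solving for [H⁺] gives log[H⁺] = -2.870, so pH = 2.87.

pH = 2.87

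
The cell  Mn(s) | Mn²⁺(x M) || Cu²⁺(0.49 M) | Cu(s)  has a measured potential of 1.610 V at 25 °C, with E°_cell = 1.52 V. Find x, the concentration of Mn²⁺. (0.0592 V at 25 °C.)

4.5 × 10^-4 M

From the Nernst equation, log Q = n(E° − E)/0.0592 = 2(1.52 − 1.610)/0.0592 = -3.041, so Q = 9.11 × 10^-4.
With Q = [Mn²⁺]/[Cu²⁺] and the known concentrations, [Mn²⁺] in the numerator gives [Mn²⁺] = 4.5 × 10^-4 M.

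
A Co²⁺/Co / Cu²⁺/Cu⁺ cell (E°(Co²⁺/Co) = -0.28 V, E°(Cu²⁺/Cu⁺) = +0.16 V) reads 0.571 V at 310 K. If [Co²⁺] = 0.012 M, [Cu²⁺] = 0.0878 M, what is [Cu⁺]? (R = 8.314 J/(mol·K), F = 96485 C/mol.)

0.0059 M

From the Nernst equation, ln Q = nF(E° − E)/RT = 2×96485×(0.44 − 0.571)/(8.314×310) = -9.808, so Q = 5.5 × 10^-5.
With Q = [Co²⁺]·[Cu⁺]^2/[Cu²⁺]^2 and the known concentrations, [Cu⁺]^2 in the numerator gives [Cu⁺] = 0.0059 M.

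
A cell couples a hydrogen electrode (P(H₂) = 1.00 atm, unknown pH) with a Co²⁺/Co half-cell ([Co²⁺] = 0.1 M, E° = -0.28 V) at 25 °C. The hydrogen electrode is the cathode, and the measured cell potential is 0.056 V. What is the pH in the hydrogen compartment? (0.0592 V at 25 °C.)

E°_cell = 0.28 V and n = 2.
log Q = n(E° − E)/0.0592 = 2×(0.28 − 0.056)/0.0592 = 7.568.
With Q = [Co²⁺]·P(H₂) / [H⁺]^2, solving for [H⁺] gives log[H⁺] = -4.284, so pH = 4.28.

pH = 4.28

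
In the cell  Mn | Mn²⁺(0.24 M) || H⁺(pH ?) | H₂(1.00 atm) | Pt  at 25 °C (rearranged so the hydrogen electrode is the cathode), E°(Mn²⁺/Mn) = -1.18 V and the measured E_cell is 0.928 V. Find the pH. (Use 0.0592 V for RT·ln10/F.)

pH = 4.57

E°_cell = 1.18 V and n = 2.
log Q = n(E° − E)/0.0592 = 2×(1.18 − 0.928)/0.0592 = 8.514.
With Q = [Mn²⁺]·P(H₂) / [H⁺]^2, solving for [H⁺] gives log[H⁺] = -4.567, so pH = 4.57.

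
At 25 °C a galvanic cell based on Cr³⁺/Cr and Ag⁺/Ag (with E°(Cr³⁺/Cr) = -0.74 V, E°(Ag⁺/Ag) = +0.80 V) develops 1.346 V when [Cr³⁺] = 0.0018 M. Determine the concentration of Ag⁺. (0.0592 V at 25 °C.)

From the Nernst equation, log Q = n(E° − E)/0.0592 = 3(1.54 − 1.346)/0.0592 = 9.831, so Q = 6.78 × 10^9.
With Q = [Cr³⁺]/[Ag⁺]^3 and the known concentrations, [Ag⁺]^3 in the denominator gives [Ag⁺] = 6.4 × 10^-5 M.

6.4 × 10^-5 M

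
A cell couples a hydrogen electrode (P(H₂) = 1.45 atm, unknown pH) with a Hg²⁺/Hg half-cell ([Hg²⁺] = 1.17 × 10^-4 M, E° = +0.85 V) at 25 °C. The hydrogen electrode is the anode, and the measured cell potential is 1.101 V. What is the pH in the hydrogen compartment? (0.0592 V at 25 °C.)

pH = 6.13

E°_cell = 0.85 V and n = 2.
log Q = n(E° − E)/0.0592 = 2×(0.85 − 1.101)/0.0592 = -8.480.
With Q = [H⁺]^2 / ([Hg²⁺]·P(H₂)), solving for [H⁺] gives log[H⁺] = -6.125, so pH = 6.13.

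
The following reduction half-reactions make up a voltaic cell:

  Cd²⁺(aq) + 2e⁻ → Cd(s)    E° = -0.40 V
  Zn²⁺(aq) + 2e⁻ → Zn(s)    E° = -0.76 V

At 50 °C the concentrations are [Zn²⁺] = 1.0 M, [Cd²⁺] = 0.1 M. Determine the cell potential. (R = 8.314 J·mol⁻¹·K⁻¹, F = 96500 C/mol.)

The Cd²⁺/Cd couple has the higher reduction potential and acts as the cathode, so E°_cell = -0.40 − (-0.76) = 0.36 V.
Balancing electrons gives n = 2; the reaction quotient is Q = [Zn²⁺]/[Cd²⁺] = 10.0.
E = E° − (RT/nF) ln Q = 0.36 − (8.314×323)/(2×96500) × (2.303) = 0.360 − 0.032 = 0.328 V.

0.328 V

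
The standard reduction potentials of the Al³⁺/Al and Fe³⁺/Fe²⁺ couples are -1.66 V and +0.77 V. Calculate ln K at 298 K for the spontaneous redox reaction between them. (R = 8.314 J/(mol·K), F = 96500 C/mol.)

ln K = 283.9

E°_cell = +0.77 − (-1.66) = 2.43 V, with n = 3 electrons transferred.
At equilibrium E = 0, so the Nernst equation gives ln K = nFE°/RT = (3)(96500)(2.43)/((8.314)(298)) = 283.94.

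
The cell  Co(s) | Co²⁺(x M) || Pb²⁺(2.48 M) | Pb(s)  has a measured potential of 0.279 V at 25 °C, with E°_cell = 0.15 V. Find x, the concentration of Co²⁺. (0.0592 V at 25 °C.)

1.1 × 10^-4 M

From the Nernst equation, log Q = n(E° − E)/0.0592 = 2(0.15 − 0.279)/0.0592 = -4.358, so Q = 4.38 × 10^-5.
With Q = [Co²⁺]/[Pb²⁺] and the known concentrations, [Co²⁺] in the numerator gives [Co²⁺] = 1.1 × 10^-4 M.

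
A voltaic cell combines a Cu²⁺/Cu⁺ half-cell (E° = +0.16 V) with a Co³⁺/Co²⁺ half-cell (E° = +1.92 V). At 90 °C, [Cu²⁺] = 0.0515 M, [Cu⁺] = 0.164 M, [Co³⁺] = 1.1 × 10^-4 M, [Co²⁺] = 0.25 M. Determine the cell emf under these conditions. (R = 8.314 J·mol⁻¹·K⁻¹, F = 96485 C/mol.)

The Co³⁺/Co²⁺ couple has the higher reduction potential and acts as the cathode, so E°_cell = +1.92 − (+0.16) = 1.76 V.
Balancing electrons gives n = 1; the reaction quotient is Q = [Cu²⁺]·[Co²⁺]/([Cu⁺]·[Co³⁺]) = 714.
E = E° − (RT/nF) ln Q = 1.76 − (8.314×363)/(1×96485) × (6.570) = 1.760 − 0.206 = 1.554 V.

1.55 V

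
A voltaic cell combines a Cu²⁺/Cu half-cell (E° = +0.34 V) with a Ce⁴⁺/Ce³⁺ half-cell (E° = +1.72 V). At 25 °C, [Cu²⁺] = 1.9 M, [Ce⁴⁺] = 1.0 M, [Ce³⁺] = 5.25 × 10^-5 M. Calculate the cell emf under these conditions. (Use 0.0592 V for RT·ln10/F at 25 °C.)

The Ce⁴⁺/Ce³⁺ couple has the higher reduction potential and acts as the cathode, so E°_cell = +1.72 − (+0.34) = 1.38 V.
Balancing electrons gives n = 2; the reaction quotient is Q = [Cu²⁺]·[Ce³⁺]^2/[Ce⁴⁺]^2 = 5.24 × 10^-9.
At 25 °C, E = E° − (0.0592/n) log Q = 1.38 − (0.0592/2)(-8.281) = 1.380 + 0.245 = 1.625 V.

1.63 V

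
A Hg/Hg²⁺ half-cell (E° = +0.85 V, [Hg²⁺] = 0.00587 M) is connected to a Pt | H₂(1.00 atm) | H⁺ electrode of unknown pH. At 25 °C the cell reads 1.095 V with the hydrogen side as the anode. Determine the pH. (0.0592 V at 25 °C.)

pH = 5.25

E°_cell = 0.85 V and n = 2.
log Q = n(E° − E)/0.0592 = 2×(0.85 − 1.095)/0.0592 = -8.277.
With Q = [H⁺]^2 / ([Hg²⁺]·P(H₂)), solving for [H⁺] gives log[H⁺] = -5.254, so pH = 5.25.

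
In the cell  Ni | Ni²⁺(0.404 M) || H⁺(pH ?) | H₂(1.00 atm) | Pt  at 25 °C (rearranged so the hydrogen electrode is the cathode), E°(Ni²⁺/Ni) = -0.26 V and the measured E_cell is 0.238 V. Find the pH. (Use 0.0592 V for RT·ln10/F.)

E°_cell = 0.26 V and n = 2.
log Q = n(E° − E)/0.0592 = 2×(0.26 − 0.238)/0.0592 = 0.743.
With Q = [Ni²⁺]·P(H₂) / [H⁺]^2, solving for [H⁺] gives log[H⁺] = -0.568, so pH = 0.57.

pH = 0.57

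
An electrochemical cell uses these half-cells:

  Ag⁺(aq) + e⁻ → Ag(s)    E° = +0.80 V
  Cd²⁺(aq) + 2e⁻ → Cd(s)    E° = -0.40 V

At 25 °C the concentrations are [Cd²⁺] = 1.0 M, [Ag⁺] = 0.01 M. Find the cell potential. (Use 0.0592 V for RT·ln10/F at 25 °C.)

The Ag⁺/Ag couple has the higher reduction potential and acts as the cathode, so E°_cell = +0.80 − (-0.40) = 1.20 V.
Balancing electrons gives n = 2; the reaction quotient is Q = [Cd²⁺]/[Ag⁺]^2 = 1 × 10^4.
At 25 °C, E = E° − (0.0592/n) log Q = 1.20 − (0.0592/2)(4.000) = 1.200 − 0.118 = 1.082 V.

1.08 V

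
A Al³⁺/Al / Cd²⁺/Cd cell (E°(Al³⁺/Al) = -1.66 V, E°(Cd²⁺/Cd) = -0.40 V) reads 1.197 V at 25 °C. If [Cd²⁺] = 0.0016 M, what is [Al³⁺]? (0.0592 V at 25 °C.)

From the Nernst equation, log Q = n(E° − E)/0.0592 = 6(1.26 − 1.197)/0.0592 = 6.385, so Q = 2.43 × 10^6.
With Q = [Al³⁺]^2/[Cd²⁺]^3 and the known concentrations, [Al³⁺]^2 in the numerator gives [Al³⁺] = 0.1 M.

0.1 M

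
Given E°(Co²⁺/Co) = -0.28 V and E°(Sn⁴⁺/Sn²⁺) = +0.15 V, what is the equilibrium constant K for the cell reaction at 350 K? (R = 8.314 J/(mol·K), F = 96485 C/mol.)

2.4 × 10^12

E°_cell = +0.15 − (-0.28) = 0.43 V, with n = 2 electrons transferred.
At equilibrium E = 0, so the Nernst equation gives ln K = nFE°/RT = (2)(96485)(0.43)/((8.314)(350)) = 28.52.
K = e^28.52 = 2.4 × 10^12.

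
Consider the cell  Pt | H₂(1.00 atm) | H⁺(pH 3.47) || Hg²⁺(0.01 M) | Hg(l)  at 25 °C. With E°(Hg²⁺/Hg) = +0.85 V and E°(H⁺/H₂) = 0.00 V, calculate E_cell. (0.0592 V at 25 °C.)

1.00 V

The Hg²⁺/Hg couple is the cathode, so E°_cell = 0.85 V; n = 2.
[H⁺] = 10^(−3.47) = 3.4 × 10^-4 M, and Q = [H⁺]^2 / ([Hg²⁺]·P(H₂)) = 1.15 × 10^-5.
E = E° − (0.0592/2) log Q = 0.85 − (0.0592/2)(-4.940) = 0.996 V.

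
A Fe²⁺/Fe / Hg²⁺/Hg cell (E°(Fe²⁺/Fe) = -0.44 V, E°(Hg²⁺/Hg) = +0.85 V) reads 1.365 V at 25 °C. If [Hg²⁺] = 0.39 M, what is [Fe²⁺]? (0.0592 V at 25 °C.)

0.0011 M

From the Nernst equation, log Q = n(E° − E)/0.0592 = 2(1.29 − 1.365)/0.0592 = -2.534, so Q = 0.00293.
With Q = [Fe²⁺]/[Hg²⁺] and the known concentrations, [Fe²⁺] in the numerator gives [Fe²⁺] = 0.0011 M.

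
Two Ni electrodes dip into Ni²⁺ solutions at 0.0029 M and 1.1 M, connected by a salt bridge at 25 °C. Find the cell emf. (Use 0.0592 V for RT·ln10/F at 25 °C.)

0.076 V

Both half-cells are Ni²⁺/Ni, so E°_cell = 0. The concentrated side is the cathode; the cell reaction moves Ni²⁺ from high to low concentration with n = 2.
Q = [Ni²⁺]_dilute/[Ni²⁺]_conc = 0.0029/1.1 = 0.00264.
E = 0 − (0.0592/2) log Q = −(0.0592/2)(-2.579) = 0.0763 V.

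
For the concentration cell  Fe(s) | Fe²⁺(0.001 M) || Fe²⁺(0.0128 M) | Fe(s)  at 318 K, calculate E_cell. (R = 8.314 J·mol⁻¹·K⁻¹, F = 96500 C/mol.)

Both half-cells are Fe²⁺/Fe, so E°_cell = 0. The concentrated side is the cathode; the cell reaction moves Fe²⁺ from high to low concentration with n = 2.
Q = [Fe²⁺]_dilute/[Fe²⁺]_conc = 0.001/0.0128 = 0.0781.
E = 0 − (RT/nF) ln Q = −((8.314×318)/(2×96500))(-2.549) = 0.0349 V.

0.035 V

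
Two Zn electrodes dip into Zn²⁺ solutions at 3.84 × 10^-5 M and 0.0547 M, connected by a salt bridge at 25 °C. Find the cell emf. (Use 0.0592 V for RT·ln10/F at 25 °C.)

Both half-cells are Zn²⁺/Zn, so E°_cell = 0. The concentrated side is the cathode; the cell reaction moves Zn²⁺ from high to low concentration with n = 2.
Q = [Zn²⁺]_dilute/[Zn²⁺]_conc = 3.84 × 10^-5/0.0547 = 7.02 × 10^-4.
E = 0 − (0.0592/2) log Q = −(0.0592/2)(-3.154) = 0.0934 V.

0.093 V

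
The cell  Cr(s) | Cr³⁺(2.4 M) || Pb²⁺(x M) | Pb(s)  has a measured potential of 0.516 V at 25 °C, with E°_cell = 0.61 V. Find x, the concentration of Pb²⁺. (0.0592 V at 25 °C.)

From the Nernst equation, log Q = n(E° − E)/0.0592 = 6(0.61 − 0.516)/0.0592 = 9.527, so Q = 3.37 × 10^9.
With Q = [Cr³⁺]^2/[Pb²⁺]^3 and the known concentrations, [Pb²⁺]^3 in the denominator gives [Pb²⁺] = 0.0012 M.

0.0012 M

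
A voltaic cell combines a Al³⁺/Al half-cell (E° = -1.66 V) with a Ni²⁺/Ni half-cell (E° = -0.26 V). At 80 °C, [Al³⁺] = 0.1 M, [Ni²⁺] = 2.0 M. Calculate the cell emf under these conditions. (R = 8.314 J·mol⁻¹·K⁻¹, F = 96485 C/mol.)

1.43 V

The Ni²⁺/Ni couple has the higher reduction potential and acts as the cathode, so E°_cell = -0.26 − (-1.66) = 1.40 V.
Balancing electrons gives n = 6; the reaction quotient is Q = [Al³⁺]^2/[Ni²⁺]^3 = 0.00125.
E = E° − (RT/nF) ln Q = 1.40 − (8.314×353)/(6×96485) × (-6.685) = 1.400 + 0.034 = 1.434 V.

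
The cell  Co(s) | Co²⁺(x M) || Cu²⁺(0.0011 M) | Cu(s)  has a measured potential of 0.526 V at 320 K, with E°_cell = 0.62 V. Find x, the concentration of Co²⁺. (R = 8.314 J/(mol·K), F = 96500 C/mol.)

1.0 M

From the Nernst equation, ln Q = nF(E° − E)/RT = 2×96500×(0.62 − 0.526)/(8.314×320) = 6.819, so Q = 915.
With Q = [Co²⁺]/[Cu²⁺] and the known concentrations, [Co²⁺] in the numerator gives [Co²⁺] = 1.0 M.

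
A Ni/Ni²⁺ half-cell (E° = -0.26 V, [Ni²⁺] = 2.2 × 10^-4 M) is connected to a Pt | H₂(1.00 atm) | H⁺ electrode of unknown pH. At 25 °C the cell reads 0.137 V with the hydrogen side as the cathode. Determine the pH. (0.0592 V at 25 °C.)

E°_cell = 0.26 V and n = 2.
log Q = n(E° − E)/0.0592 = 2×(0.26 − 0.137)/0.0592 = 4.155.
With Q = [Ni²⁺]·P(H₂) / [H⁺]^2, solving for [H⁺] gives log[H⁺] = -3.906, so pH = 3.91.

pH = 3.91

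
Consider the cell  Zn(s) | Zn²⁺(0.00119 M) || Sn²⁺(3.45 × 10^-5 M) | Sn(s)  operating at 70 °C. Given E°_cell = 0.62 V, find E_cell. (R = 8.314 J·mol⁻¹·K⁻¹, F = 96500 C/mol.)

0.568 V

Balancing electrons gives n = 2; the reaction quotient is Q = [Zn²⁺]/[Sn²⁺] = 34.5.
E = E° − (RT/nF) ln Q = 0.62 − (8.314×343)/(2×96500) × (3.541) = 0.620 − 0.052 = 0.568 V.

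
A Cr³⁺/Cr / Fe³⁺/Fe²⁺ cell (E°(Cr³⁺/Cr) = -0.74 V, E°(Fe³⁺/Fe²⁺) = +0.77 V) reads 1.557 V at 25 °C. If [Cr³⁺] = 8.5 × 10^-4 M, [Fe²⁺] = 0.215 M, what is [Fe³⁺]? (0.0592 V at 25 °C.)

From the Nernst equation, log Q = n(E° − E)/0.0592 = 3(1.51 − 1.557)/0.0592 = -2.382, so Q = 0.00415.
With Q = [Cr³⁺]·[Fe²⁺]^3/[Fe³⁺]^3 and the known concentrations, [Fe³⁺]^3 in the denominator gives [Fe³⁺] = 0.13 M.

0.13 M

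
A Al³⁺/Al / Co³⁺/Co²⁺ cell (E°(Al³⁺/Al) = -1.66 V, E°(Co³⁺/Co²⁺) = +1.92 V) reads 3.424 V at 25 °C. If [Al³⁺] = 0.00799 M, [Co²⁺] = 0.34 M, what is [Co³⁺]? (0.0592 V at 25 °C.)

1.6 × 10^-4 M

From the Nernst equation, log Q = n(E° − E)/0.0592 = 3(3.58 − 3.424)/0.0592 = 7.905, so Q = 8.04 × 10^7.
With Q = [Al³⁺]·[Co²⁺]^3/[Co³⁺]^3 and the known concentrations, [Co³⁺]^3 in the denominator gives [Co³⁺] = 1.6 × 10^-4 M.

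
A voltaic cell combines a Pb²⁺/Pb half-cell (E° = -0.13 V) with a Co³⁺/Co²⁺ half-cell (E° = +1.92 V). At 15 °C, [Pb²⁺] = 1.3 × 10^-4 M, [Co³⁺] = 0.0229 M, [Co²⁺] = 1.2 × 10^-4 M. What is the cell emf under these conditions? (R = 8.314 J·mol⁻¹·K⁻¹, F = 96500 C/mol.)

2.29 V

The Co³⁺/Co²⁺ couple has the higher reduction potential and acts as the cathode, so E°_cell = +1.92 − (-0.13) = 2.05 V.
Balancing electrons gives n = 2; the reaction quotient is Q = [Pb²⁺]·[Co²⁺]^2/[Co³⁺]^2 = 3.57 × 10^-9.
E = E° − (RT/nF) ln Q = 2.05 − (8.314×288)/(2×96500) × (-19.451) = 2.050 + 0.241 = 2.291 V.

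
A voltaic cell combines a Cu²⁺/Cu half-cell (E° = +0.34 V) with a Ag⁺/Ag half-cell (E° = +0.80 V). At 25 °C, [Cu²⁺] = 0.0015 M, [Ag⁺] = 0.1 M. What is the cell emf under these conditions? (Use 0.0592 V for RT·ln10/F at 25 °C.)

0.484 V

The Ag⁺/Ag couple has the higher reduction potential and acts as the cathode, so E°_cell = +0.80 − (+0.34) = 0.46 V.
Balancing electrons gives n = 2; the reaction quotient is Q = [Cu²⁺]/[Ag⁺]^2 = 0.150.
At 25 °C, E = E° − (0.0592/n) log Q = 0.46 − (0.0592/2)(-0.824) = 0.460 + 0.024 = 0.484 V.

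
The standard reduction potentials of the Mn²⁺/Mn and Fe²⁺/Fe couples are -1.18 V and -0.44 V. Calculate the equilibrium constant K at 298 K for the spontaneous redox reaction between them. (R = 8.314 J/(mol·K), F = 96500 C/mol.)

E°_cell = -0.44 − (-1.18) = 0.74 V, with n = 2 electrons transferred.
At equilibrium E = 0, so the Nernst equation gives ln K = nFE°/RT = (2)(96500)(0.74)/((8.314)(298)) = 57.65.
K = e^57.65 = 1.1 × 10^25.

1.1 × 10^25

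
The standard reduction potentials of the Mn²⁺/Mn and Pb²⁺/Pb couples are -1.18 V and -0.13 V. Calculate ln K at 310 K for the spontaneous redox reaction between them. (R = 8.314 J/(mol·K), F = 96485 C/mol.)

ln K = 78.6

E°_cell = -0.13 − (-1.18) = 1.05 V, with n = 2 electrons transferred.
At equilibrium E = 0, so the Nernst equation gives ln K = nFE°/RT = (2)(96485)(1.05)/((8.314)(310)) = 78.62.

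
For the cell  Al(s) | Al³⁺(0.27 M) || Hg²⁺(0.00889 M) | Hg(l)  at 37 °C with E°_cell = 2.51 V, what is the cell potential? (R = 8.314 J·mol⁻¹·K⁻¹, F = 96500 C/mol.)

Balancing electrons gives n = 6; the reaction quotient is Q = [Al³⁺]^2/[Hg²⁺]^3 = 1.04 × 10^5.
E = E° − (RT/nF) ln Q = 2.51 − (8.314×310)/(6×96500) × (11.550) = 2.510 − 0.051 = 2.459 V.

2.46 V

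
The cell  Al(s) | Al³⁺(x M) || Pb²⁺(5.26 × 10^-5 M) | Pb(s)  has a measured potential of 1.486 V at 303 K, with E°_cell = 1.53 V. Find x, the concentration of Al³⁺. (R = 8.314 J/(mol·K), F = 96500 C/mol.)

From the Nernst equation, ln Q = nF(E° − E)/RT = 6×96500×(1.53 − 1.486)/(8.314×303) = 10.113, so Q = 2.47 × 10^4.
With Q = [Al³⁺]^2/[Pb²⁺]^3 and the known concentrations, [Al³⁺]^2 in the numerator gives [Al³⁺] = 6 × 10^-5 M.

6 × 10^-5 M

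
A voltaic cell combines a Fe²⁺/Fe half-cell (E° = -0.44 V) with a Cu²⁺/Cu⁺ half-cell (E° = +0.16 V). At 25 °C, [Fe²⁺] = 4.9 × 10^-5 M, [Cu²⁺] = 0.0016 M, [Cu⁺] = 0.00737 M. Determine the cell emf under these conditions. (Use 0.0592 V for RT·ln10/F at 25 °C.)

0.688 V

The Cu²⁺/Cu⁺ couple has the higher reduction potential and acts as the cathode, so E°_cell = +0.16 − (-0.44) = 0.60 V.
Balancing electrons gives n = 2; the reaction quotient is Q = [Fe²⁺]·[Cu⁺]^2/[Cu²⁺]^2 = 0.00104.
At 25 °C, E = E° − (0.0592/n) log Q = 0.60 − (0.0592/2)(-2.983) = 0.600 + 0.088 = 0.688 V.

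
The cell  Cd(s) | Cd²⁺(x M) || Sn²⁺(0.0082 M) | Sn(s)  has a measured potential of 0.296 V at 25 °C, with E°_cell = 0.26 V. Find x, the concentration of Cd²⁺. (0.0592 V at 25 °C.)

From the Nernst equation, log Q = n(E° − E)/0.0592 = 2(0.26 − 0.296)/0.0592 = -1.216, so Q = 0.0608.
With Q = [Cd²⁺]/[Sn²⁺] and the known concentrations, [Cd²⁺] in the numerator gives [Cd²⁺] = 5 × 10^-4 M.

5 × 10^-4 M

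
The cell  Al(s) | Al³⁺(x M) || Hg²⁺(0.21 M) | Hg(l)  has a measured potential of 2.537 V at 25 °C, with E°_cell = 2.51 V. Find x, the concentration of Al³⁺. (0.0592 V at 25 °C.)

0.0041 M

From the Nernst equation, log Q = n(E° − E)/0.0592 = 6(2.51 − 2.537)/0.0592 = -2.736, so Q = 0.00183.
With Q = [Al³⁺]^2/[Hg²⁺]^3 and the known concentrations, [Al³⁺]^2 in the numerator gives [Al³⁺] = 0.0041 M.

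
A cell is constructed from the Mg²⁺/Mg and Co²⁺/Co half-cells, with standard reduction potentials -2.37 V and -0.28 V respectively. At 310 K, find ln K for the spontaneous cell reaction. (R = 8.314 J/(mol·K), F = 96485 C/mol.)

ln K = 156.5

E°_cell = -0.28 − (-2.37) = 2.09 V, with n = 2 electrons transferred.
At equilibrium E = 0, so the Nernst equation gives ln K = nFE°/RT = (2)(96485)(2.09)/((8.314)(310)) = 156.48.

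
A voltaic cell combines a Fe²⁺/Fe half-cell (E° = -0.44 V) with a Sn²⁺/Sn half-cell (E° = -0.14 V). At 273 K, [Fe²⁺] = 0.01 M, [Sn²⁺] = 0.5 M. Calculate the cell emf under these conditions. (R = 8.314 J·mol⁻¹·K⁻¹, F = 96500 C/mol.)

The Sn²⁺/Sn couple has the higher reduction potential and acts as the cathode, so E°_cell = -0.14 − (-0.44) = 0.30 V.
Balancing electrons gives n = 2; the reaction quotient is Q = [Fe²⁺]/[Sn²⁺] = 0.0200.
E = E° − (RT/nF) ln Q = 0.30 − (8.314×273)/(2×96500) × (-3.912) = 0.300 + 0.046 = 0.346 V.

0.346 V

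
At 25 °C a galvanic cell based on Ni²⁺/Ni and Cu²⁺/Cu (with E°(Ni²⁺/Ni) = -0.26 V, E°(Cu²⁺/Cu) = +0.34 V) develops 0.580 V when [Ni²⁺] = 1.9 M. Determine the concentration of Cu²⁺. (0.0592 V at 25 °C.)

From the Nernst equation, log Q = n(E° − E)/0.0592 = 2(0.60 − 0.580)/0.0592 = 0.676, so Q = 4.74.
With Q = [Ni²⁺]/[Cu²⁺] and the known concentrations, [Cu²⁺] in the denominator gives [Cu²⁺] = 0.4 M.

0.4 M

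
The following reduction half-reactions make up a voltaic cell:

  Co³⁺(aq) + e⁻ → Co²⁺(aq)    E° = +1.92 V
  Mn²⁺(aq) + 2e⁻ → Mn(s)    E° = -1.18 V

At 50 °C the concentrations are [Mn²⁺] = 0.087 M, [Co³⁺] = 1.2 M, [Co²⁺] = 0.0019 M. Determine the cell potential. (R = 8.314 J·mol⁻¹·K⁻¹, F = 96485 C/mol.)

The Co³⁺/Co²⁺ couple has the higher reduction potential and acts as the cathode, so E°_cell = +1.92 − (-1.18) = 3.10 V.
Balancing electrons gives n = 2; the reaction quotient is Q = [Mn²⁺]·[Co²⁺]^2/[Co³⁺]^2 = 2.18 × 10^-7.
E = E° − (RT/nF) ln Q = 3.10 − (8.314×323)/(2×96485) × (-15.338) = 3.100 + 0.213 = 3.313 V.

3.31 V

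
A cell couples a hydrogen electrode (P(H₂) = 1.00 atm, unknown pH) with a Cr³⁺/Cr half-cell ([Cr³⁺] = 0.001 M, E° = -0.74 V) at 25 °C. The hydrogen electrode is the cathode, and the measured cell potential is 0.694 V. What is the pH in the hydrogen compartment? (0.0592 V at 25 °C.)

E°_cell = 0.74 V and n = 6.
log Q = n(E° − E)/0.0592 = 6×(0.74 − 0.694)/0.0592 = 4.662.
With Q = [Cr³⁺]^2·P(H₂)^3 / [H⁺]^6, solving for [H⁺] gives log[H⁺] = -1.777, so pH = 1.78.

pH = 1.78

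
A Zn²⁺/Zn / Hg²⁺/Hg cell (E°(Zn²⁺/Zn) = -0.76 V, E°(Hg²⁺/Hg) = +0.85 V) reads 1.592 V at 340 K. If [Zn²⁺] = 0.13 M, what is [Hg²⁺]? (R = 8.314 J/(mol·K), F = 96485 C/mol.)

0.038 M

From the Nernst equation, ln Q = nF(E° − E)/RT = 2×96485×(1.61 − 1.592)/(8.314×340) = 1.229, so Q = 3.42.
With Q = [Zn²⁺]/[Hg²⁺] and the known concentrations, [Hg²⁺] in the denominator gives [Hg²⁺] = 0.038 M.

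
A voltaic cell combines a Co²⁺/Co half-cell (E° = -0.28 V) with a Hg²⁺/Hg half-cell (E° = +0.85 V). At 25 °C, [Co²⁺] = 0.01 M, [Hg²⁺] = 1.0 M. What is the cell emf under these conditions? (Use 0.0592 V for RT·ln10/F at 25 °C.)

The Hg²⁺/Hg couple has the higher reduction potential and acts as the cathode, so E°_cell = +0.85 − (-0.28) = 1.13 V.
Balancing electrons gives n = 2; the reaction quotient is Q = [Co²⁺]/[Hg²⁺] = 0.0100.
At 25 °C, E = E° − (0.0592/n) log Q = 1.13 − (0.0592/2)(-2.000) = 1.130 + 0.059 = 1.189 V.

1.19 V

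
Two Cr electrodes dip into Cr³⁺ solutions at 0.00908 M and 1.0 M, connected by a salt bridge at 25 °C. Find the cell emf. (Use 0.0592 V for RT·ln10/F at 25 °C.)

0.040 V

Both half-cells are Cr³⁺/Cr, so E°_cell = 0. The concentrated side is the cathode; the cell reaction moves Cr³⁺ from high to low concentration with n = 3.
Q = [Cr³⁺]_dilute/[Cr³⁺]_conc = 0.00908/1.0 = 0.00908.
E = 0 − (0.0592/3) log Q = −(0.0592/3)(-2.042) = 0.0403 V.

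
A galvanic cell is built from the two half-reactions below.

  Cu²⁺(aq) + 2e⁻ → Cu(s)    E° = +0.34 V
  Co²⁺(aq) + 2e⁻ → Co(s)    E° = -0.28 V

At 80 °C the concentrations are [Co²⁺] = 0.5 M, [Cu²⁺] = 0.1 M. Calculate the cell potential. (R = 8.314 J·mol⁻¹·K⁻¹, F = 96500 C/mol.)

0.596 V

The Cu²⁺/Cu couple has the higher reduction potential and acts as the cathode, so E°_cell = +0.34 − (-0.28) = 0.62 V.
Balancing electrons gives n = 2; the reaction quotient is Q = [Co²⁺]/[Cu²⁺] = 5.00.
E = E° − (RT/nF) ln Q = 0.62 − (8.314×353)/(2×96500) × (1.609) = 0.620 − 0.024 = 0.596 V.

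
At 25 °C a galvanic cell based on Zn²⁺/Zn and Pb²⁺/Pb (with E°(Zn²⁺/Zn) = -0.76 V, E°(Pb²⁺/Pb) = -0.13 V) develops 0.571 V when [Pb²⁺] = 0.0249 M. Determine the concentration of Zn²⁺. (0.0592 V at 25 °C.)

2.5 M

From the Nernst equation, log Q = n(E° − E)/0.0592 = 2(0.63 − 0.571)/0.0592 = 1.993, so Q = 98.5.
With Q = [Zn²⁺]/[Pb²⁺] and the known concentrations, [Zn²⁺] in the numerator gives [Zn²⁺] = 2.5 M.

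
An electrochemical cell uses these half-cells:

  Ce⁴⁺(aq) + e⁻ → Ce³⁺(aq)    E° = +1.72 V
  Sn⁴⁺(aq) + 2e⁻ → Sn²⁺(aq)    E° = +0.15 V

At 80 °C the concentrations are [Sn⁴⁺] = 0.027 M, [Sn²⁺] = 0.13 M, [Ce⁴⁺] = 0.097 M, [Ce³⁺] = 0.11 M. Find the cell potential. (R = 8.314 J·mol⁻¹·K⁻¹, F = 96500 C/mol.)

1.59 V

The Ce⁴⁺/Ce³⁺ couple has the higher reduction potential and acts as the cathode, so E°_cell = +1.72 − (+0.15) = 1.57 V.
Balancing electrons gives n = 2; the reaction quotient is Q = [Sn⁴⁺]·[Ce³⁺]^2/([Sn²⁺]·[Ce⁴⁺]^2) = 0.267.
E = E° − (RT/nF) ln Q = 1.57 − (8.314×353)/(2×96500) × (-1.320) = 1.570 + 0.020 = 1.590 V.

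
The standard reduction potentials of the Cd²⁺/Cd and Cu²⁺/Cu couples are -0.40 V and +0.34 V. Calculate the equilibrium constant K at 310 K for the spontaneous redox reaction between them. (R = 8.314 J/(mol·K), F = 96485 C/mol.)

E°_cell = +0.34 − (-0.40) = 0.74 V, with n = 2 electrons transferred.
At equilibrium E = 0, so the Nernst equation gives ln K = nFE°/RT = (2)(96485)(0.74)/((8.314)(310)) = 55.41.
K = e^55.41 = 1.2 × 10^24.

1.2 × 10^24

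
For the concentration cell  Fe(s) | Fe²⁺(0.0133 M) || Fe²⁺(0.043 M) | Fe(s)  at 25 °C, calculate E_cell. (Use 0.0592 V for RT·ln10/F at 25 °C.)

Both half-cells are Fe²⁺/Fe, so E°_cell = 0. The concentrated side is the cathode; the cell reaction moves Fe²⁺ from high to low concentration with n = 2.
Q = [Fe²⁺]_dilute/[Fe²⁺]_conc = 0.0133/0.043 = 0.309.
E = 0 − (0.0592/2) log Q = −(0.0592/2)(-0.510) = 0.0151 V.

0.015 V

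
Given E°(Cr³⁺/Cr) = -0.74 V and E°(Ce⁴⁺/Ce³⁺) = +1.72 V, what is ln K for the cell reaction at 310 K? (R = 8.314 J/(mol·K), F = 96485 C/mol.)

ln K = 276.3

E°_cell = +1.72 − (-0.74) = 2.46 V, with n = 3 electrons transferred.
At equilibrium E = 0, so the Nernst equation gives ln K = nFE°/RT = (3)(96485)(2.46)/((8.314)(310)) = 276.28.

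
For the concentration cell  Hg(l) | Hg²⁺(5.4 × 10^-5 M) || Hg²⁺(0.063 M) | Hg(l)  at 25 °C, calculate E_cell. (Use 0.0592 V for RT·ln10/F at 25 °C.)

Both half-cells are Hg²⁺/Hg, so E°_cell = 0. The concentrated side is the cathode; the cell reaction moves Hg²⁺ from high to low concentration with n = 2.
Q = [Hg²⁺]_dilute/[Hg²⁺]_conc = 5.4 × 10^-5/0.063 = 8.57 × 10^-4.
E = 0 − (0.0592/2) log Q = −(0.0592/2)(-3.067) = 0.0908 V.

0.091 V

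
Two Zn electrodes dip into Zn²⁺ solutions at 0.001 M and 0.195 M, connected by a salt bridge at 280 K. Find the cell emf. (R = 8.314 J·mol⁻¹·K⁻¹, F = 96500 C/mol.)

Both half-cells are Zn²⁺/Zn, so E°_cell = 0. The concentrated side is the cathode; the cell reaction moves Zn²⁺ from high to low concentration with n = 2.
Q = [Zn²⁺]_dilute/[Zn²⁺]_conc = 0.001/0.195 = 0.00513.
E = 0 − (RT/nF) ln Q = −((8.314×280)/(2×96500))(-5.273) = 0.0636 V.

0.064 V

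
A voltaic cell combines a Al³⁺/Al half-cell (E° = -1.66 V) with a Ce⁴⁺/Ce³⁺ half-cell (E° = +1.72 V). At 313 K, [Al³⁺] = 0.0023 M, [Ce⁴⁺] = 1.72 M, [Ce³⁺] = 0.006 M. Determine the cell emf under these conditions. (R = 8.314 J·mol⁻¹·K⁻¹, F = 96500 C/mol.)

The Ce⁴⁺/Ce³⁺ couple has the higher reduction potential and acts as the cathode, so E°_cell = +1.72 − (-1.66) = 3.38 V.
Balancing electrons gives n = 3; the reaction quotient is Q = [Al³⁺]·[Ce³⁺]^3/[Ce⁴⁺]^3 = 9.76 × 10^-11.
E = E° − (RT/nF) ln Q = 3.38 − (8.314×313)/(3×96500) × (-23.050) = 3.380 + 0.207 = 3.587 V.

3.59 V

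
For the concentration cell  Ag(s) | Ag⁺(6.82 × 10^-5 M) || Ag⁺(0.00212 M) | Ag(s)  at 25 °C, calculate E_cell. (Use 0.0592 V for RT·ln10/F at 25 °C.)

0.088 V

Both half-cells are Ag⁺/Ag, so E°_cell = 0. The concentrated side is the cathode; the cell reaction moves Ag⁺ from high to low concentration with n = 1.
Q = [Ag⁺]_dilute/[Ag⁺]_conc = 6.82 × 10^-5/0.00212 = 0.0322.
E = 0 − (0.0592/1) log Q = −(0.0592/1)(-1.493) = 0.0884 V.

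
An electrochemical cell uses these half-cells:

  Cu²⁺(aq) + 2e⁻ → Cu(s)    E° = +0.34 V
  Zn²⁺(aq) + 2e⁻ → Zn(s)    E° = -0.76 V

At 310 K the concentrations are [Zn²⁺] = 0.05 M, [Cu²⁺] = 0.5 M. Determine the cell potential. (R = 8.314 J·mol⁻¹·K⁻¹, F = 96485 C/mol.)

The Cu²⁺/Cu couple has the higher reduction potential and acts as the cathode, so E°_cell = +0.34 − (-0.76) = 1.10 V.
Balancing electrons gives n = 2; the reaction quotient is Q = [Zn²⁺]/[Cu²⁺] = 0.100.
E = E° − (RT/nF) ln Q = 1.10 − (8.314×310)/(2×96485) × (-2.303) = 1.100 + 0.031 = 1.131 V.

1.13 V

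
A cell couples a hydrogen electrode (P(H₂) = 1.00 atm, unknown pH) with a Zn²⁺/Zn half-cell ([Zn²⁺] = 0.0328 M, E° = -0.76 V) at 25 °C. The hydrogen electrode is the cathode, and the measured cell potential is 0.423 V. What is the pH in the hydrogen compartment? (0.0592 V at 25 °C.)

E°_cell = 0.76 V and n = 2.
log Q = n(E° − E)/0.0592 = 2×(0.76 − 0.423)/0.0592 = 11.385.
With Q = [Zn²⁺]·P(H₂) / [H⁺]^2, solving for [H⁺] gives log[H⁺] = -6.435, so pH = 6.43.

pH = 6.43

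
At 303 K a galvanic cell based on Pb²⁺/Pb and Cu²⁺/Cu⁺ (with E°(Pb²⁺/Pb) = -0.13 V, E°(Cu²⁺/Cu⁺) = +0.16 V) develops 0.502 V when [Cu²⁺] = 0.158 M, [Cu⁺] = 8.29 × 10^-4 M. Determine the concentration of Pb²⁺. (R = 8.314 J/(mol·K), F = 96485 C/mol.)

From the Nernst equation, ln Q = nF(E° − E)/RT = 2×96485×(0.29 − 0.502)/(8.314×303) = -16.240, so Q = 8.86 × 10^-8.
With Q = [Pb²⁺]·[Cu⁺]^2/[Cu²⁺]^2 and the known concentrations, [Pb²⁺] in the numerator gives [Pb²⁺] = 0.0032 M.

0.0032 M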